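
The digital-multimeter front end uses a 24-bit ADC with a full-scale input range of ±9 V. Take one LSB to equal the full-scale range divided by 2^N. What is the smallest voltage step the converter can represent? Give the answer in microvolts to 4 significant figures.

The full-scale span is 9 − (-9) = 18 V.
Number of codes = 2^24 = 16777216.
LSB = 18 V / 2^24 = 1.073 µV.

1.073 µV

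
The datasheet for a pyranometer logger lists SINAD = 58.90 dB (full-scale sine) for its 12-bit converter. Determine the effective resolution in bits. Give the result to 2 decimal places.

ENOB = (58.90 − 1.76)/6.02 = 9.4917 bits.

9.49 bits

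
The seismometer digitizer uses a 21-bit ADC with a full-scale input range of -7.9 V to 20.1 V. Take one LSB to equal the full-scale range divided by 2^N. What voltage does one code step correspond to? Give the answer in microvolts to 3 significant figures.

Span: 20.1 V − (-7.9 V) = 28 V.
There are 2^21 = 2097152 steps.
LSB = 28 V ÷ 2^21 = 28/2097152 V = 13.4 µV.

13.4 µV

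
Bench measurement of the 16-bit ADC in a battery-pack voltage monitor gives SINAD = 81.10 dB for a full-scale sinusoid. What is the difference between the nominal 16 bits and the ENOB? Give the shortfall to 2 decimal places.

N_eff = (81.10 − 1.76)/6.02 = 13.1794 bits.
Lost resolution: 16 − 13.1794 = 2.8206 bits.

2.82 bits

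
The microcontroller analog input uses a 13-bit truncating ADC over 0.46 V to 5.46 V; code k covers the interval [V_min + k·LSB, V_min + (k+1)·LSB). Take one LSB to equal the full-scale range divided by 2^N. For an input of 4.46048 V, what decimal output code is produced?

6554

The full-scale span is 5.46 − (0.46) = 5 V. LSB = 5 V / 2^13 ≈ 0.6104 mV.
(V_in − V_min) × 2^13/range = (4.46048 − (0.46)) × 8192/5 = 6554.386.
Floor → code = 6554.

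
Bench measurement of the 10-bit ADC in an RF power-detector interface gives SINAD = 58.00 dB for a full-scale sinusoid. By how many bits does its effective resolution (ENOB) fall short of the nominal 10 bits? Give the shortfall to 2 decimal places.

0.66 bits

N_eff = (58.00 − 1.76)/6.02 = 9.3422 bits.
Shortfall = 10 − 9.3422 = 0.6578 bits.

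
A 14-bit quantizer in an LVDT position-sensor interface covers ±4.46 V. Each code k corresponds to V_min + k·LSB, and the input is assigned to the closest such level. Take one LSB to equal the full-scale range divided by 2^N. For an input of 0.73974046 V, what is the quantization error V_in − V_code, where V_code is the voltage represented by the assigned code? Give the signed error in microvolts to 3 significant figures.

−145 µV

Range = 4.46 − (-4.46) = 8.92 V. LSB = 8.92 V / 2^14 ≈ 0.5444 mV.
(V_in − V_min)/LSB = (0.73974046 − (-4.46)) × 16384/8.92 = 9550.7340 → nearest code k = 9551.
V_code = -4.46 + (9551/16384) × 8.92 = 0.73988525391 V.
Error = V_in − V_code = 0.73974046 − (0.73988525391) = −145 µV.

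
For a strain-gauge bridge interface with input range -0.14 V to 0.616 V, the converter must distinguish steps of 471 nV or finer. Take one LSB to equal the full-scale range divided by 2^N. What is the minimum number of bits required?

Range = 0.616 − (-0.14) = 0.756 V.
0.756 V / 471 nV = 1.605e6. Since 2^20 = 1048576 and 2^21 = 2097152, N = 21.

21 bits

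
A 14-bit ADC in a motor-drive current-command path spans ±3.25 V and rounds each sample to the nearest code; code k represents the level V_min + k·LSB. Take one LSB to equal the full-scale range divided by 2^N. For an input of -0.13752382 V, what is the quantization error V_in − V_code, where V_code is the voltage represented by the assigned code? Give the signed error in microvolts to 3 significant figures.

Span: 3.25 V − (-3.25 V) = 6.5 V. LSB = 6.5 V / 2^14 ≈ 396.7 µV.
(V_in − V_min)/LSB = (-0.13752382 − (-3.25)) × 16384/6.5 = 7845.3553 → nearest code k = 7845.
V_code = -3.25 + (7845/16384) × 6.5 = -0.13766479492 V.
e = -0.13752382 − (-0.13766479492) = +141 µV.

+141 µV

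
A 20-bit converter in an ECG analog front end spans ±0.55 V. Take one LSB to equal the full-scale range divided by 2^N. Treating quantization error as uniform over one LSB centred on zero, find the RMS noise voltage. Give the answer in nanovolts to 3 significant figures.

303 nV

Range = 0.55 − (-0.55) = 1.1 V.
One LSB is 1.1 V / 1048576 = 1.0490 µV.
σ_q = LSB/√12 = 1.0490 µV/3.4641 = 303 nV.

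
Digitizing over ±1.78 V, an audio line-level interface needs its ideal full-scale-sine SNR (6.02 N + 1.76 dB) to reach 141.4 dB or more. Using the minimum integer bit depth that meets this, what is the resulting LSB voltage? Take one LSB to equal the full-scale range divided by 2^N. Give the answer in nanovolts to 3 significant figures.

Span: 1.78 V − (-1.78 V) = 3.56 V.
6.02 N + 1.76 ≥ 141.4 gives N ≥ 23.196, so the minimum integer is 24.
LSB = 3.56 V ÷ 2^24 = 3.56/16777216 V = 212 nV.

212 nV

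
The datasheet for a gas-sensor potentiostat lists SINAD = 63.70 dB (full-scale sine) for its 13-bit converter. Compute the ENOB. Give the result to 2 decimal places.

10.29 bits

(63.70 − 1.76) / 6.02 = 61.94/6.02 = 10.2890 effective bits.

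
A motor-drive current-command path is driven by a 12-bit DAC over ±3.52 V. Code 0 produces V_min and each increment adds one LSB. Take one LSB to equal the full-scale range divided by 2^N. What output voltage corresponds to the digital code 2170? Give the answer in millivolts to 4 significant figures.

Full-scale range = 3.52 V − (-3.52 V) = 7.04 V. LSB = 7.04 V / 2^12.
Output = V_min + (2170/4096) × range = -3.52 + 0.529785 × 7.04 V
      = -3.52 + 3.72969 = 0.209688 V.

209.7 mV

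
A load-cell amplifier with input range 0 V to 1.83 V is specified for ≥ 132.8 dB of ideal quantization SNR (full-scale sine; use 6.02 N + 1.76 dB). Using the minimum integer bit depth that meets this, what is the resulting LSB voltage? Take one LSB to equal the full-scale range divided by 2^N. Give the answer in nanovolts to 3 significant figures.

436 nV

V_FS = 1.83 V.
Required N = ⌈(132.8 − 1.76)/6.02⌉ = ⌈21.767⌉ = 22.
LSB = 1.83 V / 2^22 = 436 nV.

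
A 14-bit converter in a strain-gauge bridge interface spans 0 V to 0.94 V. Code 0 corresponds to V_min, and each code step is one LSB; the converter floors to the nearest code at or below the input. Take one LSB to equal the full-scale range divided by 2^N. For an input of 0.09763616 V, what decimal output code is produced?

Range is 0.94 V. LSB = 0.94 V / 2^14 ≈ 57.37 µV.
V_in − V_min = 0.09763616 − (0) = 0.09763616 V.
Divide by LSB: 0.09763616 × 16384/0.94 = 1701.7775.
Truncating gives code 1701.

1701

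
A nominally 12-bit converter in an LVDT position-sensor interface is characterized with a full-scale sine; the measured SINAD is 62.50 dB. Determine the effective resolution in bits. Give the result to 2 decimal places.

10.09 bits

(62.50 − 1.76) / 6.02 = 60.74/6.02 = 10.0897 effective bits.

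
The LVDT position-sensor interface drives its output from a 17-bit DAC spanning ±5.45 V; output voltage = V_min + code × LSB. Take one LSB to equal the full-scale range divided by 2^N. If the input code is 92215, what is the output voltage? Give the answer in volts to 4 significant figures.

Range = 5.45 − (-5.45) = 10.9 V. LSB = 10.9 V / 2^17.
Output = V_min + (92215/131072) × range = -5.45 + 0.703545 × 10.9 V
      = -5.45 + 7.66864 = 2.21864 V.

2.219 V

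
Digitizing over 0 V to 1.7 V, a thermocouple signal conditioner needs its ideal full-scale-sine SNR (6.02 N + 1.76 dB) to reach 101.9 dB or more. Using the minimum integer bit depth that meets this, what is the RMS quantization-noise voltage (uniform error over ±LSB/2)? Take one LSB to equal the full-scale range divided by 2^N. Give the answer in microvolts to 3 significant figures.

Full-scale range = 1.7 V.
6.02 N + 1.76 ≥ 101.9 gives N ≥ 16.635, so the minimum integer is 17.
LSB = 1.7 V / 2^17 = 12.970 µV.
V_rms = LSB/√12 = 3.74 µV.

3.74 µV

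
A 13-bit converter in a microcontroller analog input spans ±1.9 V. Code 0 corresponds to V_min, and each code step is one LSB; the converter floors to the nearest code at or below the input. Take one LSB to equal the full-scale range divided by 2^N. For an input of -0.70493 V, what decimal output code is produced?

The full-scale span is 1.9 − (-1.9) = 3.8 V. LSB = 3.8 V / 2^13 ≈ 463.9 µV.
code = ⌊(V_in − V_min)/LSB⌋ = ⌊(V_in − V_min) × 2^13 / range⌋
     = ⌊(-0.70493 − (-1.9)) × 8192 / 3.8⌋ = ⌊1.19507 × 8192/3.8⌋
     = ⌊2576.319⌋ = 2576.

2576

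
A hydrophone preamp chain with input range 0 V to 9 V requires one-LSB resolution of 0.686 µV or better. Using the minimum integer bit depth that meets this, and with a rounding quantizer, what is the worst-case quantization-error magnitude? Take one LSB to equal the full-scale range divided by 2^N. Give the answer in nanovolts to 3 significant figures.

Range is 9 V.
Need 2^N ≥ 9 V / 0.686 µV = 1.312e7 → N_min = 24.
One LSB is 9 V / 16777216 = 0.53644 µV.
|e|_max = LSB/2 = 268 nV.

268 nV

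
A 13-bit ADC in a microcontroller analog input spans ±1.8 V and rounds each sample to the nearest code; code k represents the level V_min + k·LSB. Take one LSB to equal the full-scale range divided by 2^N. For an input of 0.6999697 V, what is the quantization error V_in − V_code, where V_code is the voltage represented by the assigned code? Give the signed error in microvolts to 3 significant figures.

−79.1 µV

Full-scale range = 1.8 V − (-1.8 V) = 3.6 V. LSB = 3.6 V / 2^13 ≈ 439.5 µV.
(0.6999697 − (-1.8)) / LSB = 2.4999697 × 8192/3.6 = 5688.8199. Nearest integer: k = 5689.
V_code = -1.8 + (5689/8192) × 3.6 = 0.7000488281 V.
e = 0.6999697 − (0.7000488281) = −79.1 µV.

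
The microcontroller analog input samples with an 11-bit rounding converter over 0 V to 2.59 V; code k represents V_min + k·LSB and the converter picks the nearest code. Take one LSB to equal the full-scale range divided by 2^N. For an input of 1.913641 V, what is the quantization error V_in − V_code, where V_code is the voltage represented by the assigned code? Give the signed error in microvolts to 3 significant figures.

+228 µV

Span = 2.59 V. LSB = 2.59 V / 2^11 ≈ 1.265 mV.
Position in LSBs: (1.913641 − (0)) × 2048/2.59 = 1513.1802; rounding gives k = 1513.
V_code = 0 + (1513/2048) × 2.59 = 1.913413086 V.
Error = V_in − V_code = 1.913641 − (1.913413086) = +228 µV.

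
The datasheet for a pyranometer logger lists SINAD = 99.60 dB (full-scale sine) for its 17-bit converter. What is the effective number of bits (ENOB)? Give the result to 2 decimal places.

ENOB = (99.60 − 1.76)/6.02 = 16.2525 bits.

16.25 bits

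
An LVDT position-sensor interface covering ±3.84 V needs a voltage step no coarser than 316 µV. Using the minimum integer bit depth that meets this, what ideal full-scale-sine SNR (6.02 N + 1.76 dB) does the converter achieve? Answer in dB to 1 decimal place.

92.1 dB

Span: 3.84 V − (-3.84 V) = 7.68 V.
Need 2^N ≥ 7.68 V / 316 µV = 24300 → N_min = 15.
6.02(15) + 1.76 = 92.06 dB.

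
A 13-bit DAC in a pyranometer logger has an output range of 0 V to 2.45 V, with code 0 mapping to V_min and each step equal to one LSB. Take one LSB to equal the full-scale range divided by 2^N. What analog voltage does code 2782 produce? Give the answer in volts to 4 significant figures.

0.8320 V

Span = 2.45 V. LSB = 2.45 V / 2^13.
V_out = V_min + code × LSB = 0 V + 2782 × 2.45 V / 8192
      = 0 V + 0.832019 V = 0.832019 V.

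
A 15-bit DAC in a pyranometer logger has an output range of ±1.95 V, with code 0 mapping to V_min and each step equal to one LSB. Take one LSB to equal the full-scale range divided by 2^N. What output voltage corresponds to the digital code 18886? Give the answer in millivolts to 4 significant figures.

297.8 mV

The full-scale span is 1.95 − (-1.95) = 3.9 V. LSB = 3.9 V / 2^15.
V_out = V_min + code × LSB = -1.95 V + 18886 × 3.9 V / 32768
      = -1.95 + 2.24778 = 0.297784 V.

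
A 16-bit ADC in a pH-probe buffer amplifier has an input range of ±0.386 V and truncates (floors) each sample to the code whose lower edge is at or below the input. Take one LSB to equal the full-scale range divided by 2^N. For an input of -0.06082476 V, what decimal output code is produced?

27604

The full-scale span is 0.386 − (-0.386) = 0.772 V. LSB = 0.772 V / 2^16 ≈ 11.78 µV.
(V_in − V_min) × 2^16/range = (-0.06082476 − (-0.386)) × 65536/0.772 = 27604.514.
Floor → code = 27604.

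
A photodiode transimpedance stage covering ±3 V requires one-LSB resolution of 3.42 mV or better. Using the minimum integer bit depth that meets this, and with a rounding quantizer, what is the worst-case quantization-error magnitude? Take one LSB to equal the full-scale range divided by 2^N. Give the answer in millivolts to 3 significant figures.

1.46 mV

Span: 3 V − (-3 V) = 6 V.
Levels needed ≥ 6/3.42 mV = 1754. 2^11 = 2048 suffices, so N_min = 11.
LSB = 6 V / 2^11 = 2.9297 mV.
Max error for round-to-nearest is LSB/2 = 1.46 mV.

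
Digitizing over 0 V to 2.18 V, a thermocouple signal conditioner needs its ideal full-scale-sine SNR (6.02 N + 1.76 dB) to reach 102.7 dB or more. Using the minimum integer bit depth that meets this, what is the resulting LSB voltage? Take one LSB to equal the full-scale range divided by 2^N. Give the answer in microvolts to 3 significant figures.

16.6 µV

Range is 2.18 V.
6.02 N + 1.76 ≥ 102.7 gives N ≥ 16.767, so the minimum integer is 17.
One LSB is 2.18 V / 131072 = 16.6 µV.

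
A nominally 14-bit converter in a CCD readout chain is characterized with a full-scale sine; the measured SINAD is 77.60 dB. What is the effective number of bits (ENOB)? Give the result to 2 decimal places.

12.60 bits

(77.60 − 1.76) / 6.02 = 75.84/6.02 = 12.5980 effective bits.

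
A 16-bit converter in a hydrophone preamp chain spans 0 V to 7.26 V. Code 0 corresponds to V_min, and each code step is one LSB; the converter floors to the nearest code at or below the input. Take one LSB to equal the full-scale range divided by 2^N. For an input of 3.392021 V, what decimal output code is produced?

30619

V_FS = 7.26 V. LSB = 7.26 V / 2^16 ≈ 110.8 µV.
(V_in − V_min) × 2^16/range = (3.392021 − (0)) × 65536/7.26 = 30619.764.
Floor → code = 30619.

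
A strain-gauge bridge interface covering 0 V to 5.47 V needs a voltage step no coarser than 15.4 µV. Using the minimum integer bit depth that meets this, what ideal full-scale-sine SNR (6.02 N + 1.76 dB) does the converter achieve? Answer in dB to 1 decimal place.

V_FS = 5.47 V.
5.47 V / 15.4 µV = 355200. Since 2^18 = 262144 and 2^19 = 524288, N = 19.
SNR = 6.02 × 19 + 1.76 = 116.14 dB.

116.1 dB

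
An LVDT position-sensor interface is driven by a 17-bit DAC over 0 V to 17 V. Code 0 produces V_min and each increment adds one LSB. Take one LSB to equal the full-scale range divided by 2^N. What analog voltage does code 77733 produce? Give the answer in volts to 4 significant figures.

Span = 17 V. LSB = 17 V / 2^17.
V_out = 0 + 77733 × (17/131072) V
      = 0 + 10.0819 = 10.0819 V.

10.08 V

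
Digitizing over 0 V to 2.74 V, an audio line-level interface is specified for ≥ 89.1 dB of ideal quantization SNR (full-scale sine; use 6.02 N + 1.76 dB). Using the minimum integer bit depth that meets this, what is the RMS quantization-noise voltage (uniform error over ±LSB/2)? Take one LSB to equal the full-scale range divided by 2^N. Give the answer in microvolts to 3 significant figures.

Span = 2.74 V.
6.02 N + 1.76 ≥ 89.1 gives N ≥ 14.508, so the minimum integer is 15.
LSB = 2.74 V / 2^15 = 83.618 µV.
σ_q = LSB/√12 = 83.618 µV/3.4641 = 24.1 µV.

24.1 µV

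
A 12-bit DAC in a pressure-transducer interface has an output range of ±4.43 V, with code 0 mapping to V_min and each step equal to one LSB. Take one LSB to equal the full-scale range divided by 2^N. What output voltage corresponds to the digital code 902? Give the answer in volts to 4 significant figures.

-2.479 V

Full-scale range = 4.43 V − (-4.43 V) = 8.86 V. LSB = 8.86 V / 2^12.
V_out = -4.43 + 902 × (8.86/4096) V
      = -4.43 + 1.95110 = -2.47890 V.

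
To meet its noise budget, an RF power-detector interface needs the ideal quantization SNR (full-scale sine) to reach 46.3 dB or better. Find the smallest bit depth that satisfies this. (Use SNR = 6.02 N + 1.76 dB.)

8 bits

Required N = ⌈(46.3 − 1.76)/6.02⌉ = ⌈7.399⌉ = 8.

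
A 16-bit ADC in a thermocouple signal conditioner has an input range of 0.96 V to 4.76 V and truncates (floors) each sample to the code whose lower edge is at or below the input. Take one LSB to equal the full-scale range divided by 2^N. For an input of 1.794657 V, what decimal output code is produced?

14394

Full-scale range = 4.76 V − (0.96 V) = 3.8 V. LSB = 3.8 V / 2^16 ≈ 57.98 µV.
code = ⌊(V_in − V_min)/LSB⌋ = ⌊(V_in − V_min) × 2^16 / range⌋
     = ⌊(1.794657 − (0.96)) × 65536 / 3.8⌋ = ⌊0.834657 × 65536/3.8⌋
     = ⌊14394.758⌋ = 14394.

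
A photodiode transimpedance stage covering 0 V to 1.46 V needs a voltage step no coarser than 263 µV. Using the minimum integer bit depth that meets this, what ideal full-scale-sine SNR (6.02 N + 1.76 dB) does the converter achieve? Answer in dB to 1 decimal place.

Full-scale range = 1.46 V.
1.46 V / 263 µV = 5551. Since 2^12 = 4096 and 2^13 = 8192, N = 13.
6.02(13) + 1.76 = 80.02 dB.

80.0 dB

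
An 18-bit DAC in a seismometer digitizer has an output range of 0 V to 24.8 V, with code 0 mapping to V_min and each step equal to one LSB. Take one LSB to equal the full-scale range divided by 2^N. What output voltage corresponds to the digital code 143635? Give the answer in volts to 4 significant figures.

V_FS = 24.8 V. LSB = 24.8 V / 2^18.
V_out = 0 + 143635 × (24.8/262144) V
      = 0 V + 13.5885 V = 13.5885 V.

13.59 V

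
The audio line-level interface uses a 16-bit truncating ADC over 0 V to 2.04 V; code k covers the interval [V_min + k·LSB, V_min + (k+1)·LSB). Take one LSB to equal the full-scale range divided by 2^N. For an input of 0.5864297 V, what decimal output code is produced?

18839

Full-scale range = 2.04 V. LSB = 2.04 V / 2^16 ≈ 31.13 µV.
code = ⌊(V_in − V_min)/LSB⌋ = ⌊(V_in − V_min) × 2^16 / range⌋
     = ⌊(0.5864297 − (0)) × 65536 / 2.04⌋ = ⌊0.5864297 × 65536/2.04⌋
     = ⌊18839.342⌋ = 18839.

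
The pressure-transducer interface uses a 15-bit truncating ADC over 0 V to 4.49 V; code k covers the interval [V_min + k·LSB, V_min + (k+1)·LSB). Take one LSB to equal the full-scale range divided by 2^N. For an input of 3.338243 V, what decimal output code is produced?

Full-scale range = 4.49 V. LSB = 4.49 V / 2^15 ≈ 137.0 µV.
V_in − V_min = 3.338243 − (0) = 3.338243 V.
Divide by LSB: 3.338243 × 32768/4.49 = 24362.4825.
Truncating gives code 24362.

24362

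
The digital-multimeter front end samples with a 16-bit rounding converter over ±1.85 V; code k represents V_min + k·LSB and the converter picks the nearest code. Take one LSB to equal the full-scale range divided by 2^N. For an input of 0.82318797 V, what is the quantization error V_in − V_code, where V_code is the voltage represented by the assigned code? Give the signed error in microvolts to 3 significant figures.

−19.1 µV

Span: 1.85 V − (-1.85 V) = 3.7 V. LSB = 3.7 V / 2^16 ≈ 56.46 µV.
Position in LSBs: (0.82318797 − (-1.85)) × 65536/3.7 = 47348.6613; rounding gives k = 47349.
V_code = -1.85 + (47349/65536) × 3.7 = 0.82320709229 V.
e = 0.82318797 − (0.82320709229) = −19.1 µV.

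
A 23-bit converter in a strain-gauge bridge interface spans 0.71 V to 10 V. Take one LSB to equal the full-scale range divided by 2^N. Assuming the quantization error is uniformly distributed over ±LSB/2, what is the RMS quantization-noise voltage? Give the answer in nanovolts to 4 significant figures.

Span: 10 V − (0.71 V) = 9.29 V.
LSB = 9.29 V ÷ 2^23 = 9.29/8388608 V = 1.10745 µV.
V_rms = LSB/√12 = 1.10745 µV / √12 = 319.7 nV.

319.7 nV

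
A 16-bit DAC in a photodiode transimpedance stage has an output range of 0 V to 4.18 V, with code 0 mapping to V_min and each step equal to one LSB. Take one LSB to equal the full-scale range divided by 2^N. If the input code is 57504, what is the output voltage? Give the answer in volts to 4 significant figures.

3.668 V

Full-scale range = 4.18 V. LSB = 4.18 V / 2^16.
V_out = V_min + code × LSB = 0 V + 57504 × 4.18 V / 65536
      = 0 V + 3.66771 V = 3.66771 V.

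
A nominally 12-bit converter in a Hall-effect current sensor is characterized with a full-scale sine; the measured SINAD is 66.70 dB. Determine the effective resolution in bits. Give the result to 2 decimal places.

10.79 bits

Inverting SNR = 6.02 N + 1.76: N_eff = (66.70 − 1.76)/6.02 = 10.7874.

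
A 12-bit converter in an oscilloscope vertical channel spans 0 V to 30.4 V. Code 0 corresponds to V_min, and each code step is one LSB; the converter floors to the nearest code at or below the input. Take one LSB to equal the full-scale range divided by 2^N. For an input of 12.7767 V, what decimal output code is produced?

Full-scale range = 30.4 V. LSB = 30.4 V / 2^12 ≈ 7.422 mV.
code = ⌊(V_in − V_min)/LSB⌋ = ⌊(V_in − V_min) × 2^12 / range⌋
     = ⌊(12.7767 − (0)) × 4096 / 30.4⌋ = ⌊12.7767 × 4096/30.4⌋
     = ⌊1721.492⌋ = 1721.

1721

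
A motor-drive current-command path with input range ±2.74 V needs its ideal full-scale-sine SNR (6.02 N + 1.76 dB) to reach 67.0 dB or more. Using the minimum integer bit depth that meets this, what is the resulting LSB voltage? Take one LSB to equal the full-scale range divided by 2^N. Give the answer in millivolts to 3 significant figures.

2.68 mV

The full-scale span is 2.74 − (-2.74) = 5.48 V.
Solving 6.02 N ≥ 67.0 − 1.76: N ≥ 10.837. Round up → N = 11.
Step size = 5.48/2048 V = 2.68 mV.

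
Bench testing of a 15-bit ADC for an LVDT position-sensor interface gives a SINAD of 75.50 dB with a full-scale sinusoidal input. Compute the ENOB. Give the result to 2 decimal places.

12.25 bits

(75.50 − 1.76) / 6.02 = 73.74/6.02 = 12.2492 effective bits.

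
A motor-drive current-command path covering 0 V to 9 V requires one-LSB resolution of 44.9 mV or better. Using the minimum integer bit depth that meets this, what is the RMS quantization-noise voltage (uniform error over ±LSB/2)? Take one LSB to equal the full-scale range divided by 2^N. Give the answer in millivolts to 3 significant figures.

10.1 mV

Range is 9 V.
9 V / 44.9 mV = 200.4. Since 2^7 = 128 and 2^8 = 256, N = 8.
Step size = 9/256 V = 35.156 mV.
V_rms = LSB/√12 = 10.1 mV.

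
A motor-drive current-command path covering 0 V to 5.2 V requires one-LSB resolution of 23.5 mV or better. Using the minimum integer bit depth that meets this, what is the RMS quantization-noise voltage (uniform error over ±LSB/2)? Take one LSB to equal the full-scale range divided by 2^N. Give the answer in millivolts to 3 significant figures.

5.86 mV

Span = 5.2 V.
Need 2^N ≥ 5.2 V / 23.5 mV = 221.3 → N_min = 8.
LSB = 5.2 V ÷ 2^8 = 5.2/256 V = 20.313 mV.
RMS noise = LSB/√12 = 5.86 mV.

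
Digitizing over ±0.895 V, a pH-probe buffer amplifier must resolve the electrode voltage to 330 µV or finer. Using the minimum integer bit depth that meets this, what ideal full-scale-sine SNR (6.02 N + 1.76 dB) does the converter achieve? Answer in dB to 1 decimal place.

Range = 0.895 − (-0.895) = 1.79 V.
Need 2^N ≥ 1.79 V / 330 µV = 5424 → N_min = 13.
Ideal SNR at N = 13: 6.02·13 + 1.76 = 80.0 dB.

80.0 dB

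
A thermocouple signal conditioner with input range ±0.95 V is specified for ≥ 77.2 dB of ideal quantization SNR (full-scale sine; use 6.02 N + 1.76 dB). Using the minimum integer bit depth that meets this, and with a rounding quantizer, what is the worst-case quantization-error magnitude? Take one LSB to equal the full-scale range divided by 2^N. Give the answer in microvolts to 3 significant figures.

Span: 0.95 V − (-0.95 V) = 1.9 V.
N ≥ (77.2 − 1.76)/6.02 = 12.532 → N_min = 13.
One LSB is 1.9 V / 8192 = 231.93 µV.
Half an LSB is 116 µV.

116 µV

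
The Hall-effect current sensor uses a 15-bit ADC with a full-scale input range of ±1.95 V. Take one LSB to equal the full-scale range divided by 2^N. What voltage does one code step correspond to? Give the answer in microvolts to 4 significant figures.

Range = 1.95 − (-1.95) = 3.9 V.
Number of codes = 2^15 = 32768.
LSB = 3.9 V / 2^15 = 119.0 µV.

119.0 µV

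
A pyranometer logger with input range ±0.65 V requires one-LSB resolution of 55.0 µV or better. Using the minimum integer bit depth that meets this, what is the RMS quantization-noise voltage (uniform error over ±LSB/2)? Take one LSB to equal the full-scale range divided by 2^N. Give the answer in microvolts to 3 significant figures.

Span: 0.65 V − (-0.65 V) = 1.3 V.
Levels needed ≥ 1.3/55.0 µV = 23640. 2^15 = 32768 suffices, so N_min = 15.
LSB = 1.3 V ÷ 2^15 = 1.3/32768 V = 39.673 µV.
σ_q = LSB/√12 = 39.673 µV/3.4641 = 11.5 µV.

11.5 µV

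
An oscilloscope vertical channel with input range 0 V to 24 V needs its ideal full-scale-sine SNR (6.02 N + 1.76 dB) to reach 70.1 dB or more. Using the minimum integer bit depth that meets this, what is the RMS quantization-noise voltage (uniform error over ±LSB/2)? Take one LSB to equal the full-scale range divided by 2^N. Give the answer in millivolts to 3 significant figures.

1.69 mV

V_FS = 24 V.
Required N = ⌈(70.1 − 1.76)/6.02⌉ = ⌈11.352⌉ = 12.
Step size = 24/4096 V = 5.8594 mV.
V_rms = LSB/√12 = 1.69 mV.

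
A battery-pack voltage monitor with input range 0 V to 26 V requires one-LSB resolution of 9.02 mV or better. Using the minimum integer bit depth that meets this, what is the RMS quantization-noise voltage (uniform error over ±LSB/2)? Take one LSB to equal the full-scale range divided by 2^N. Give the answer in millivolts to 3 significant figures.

1.83 mV

Full-scale range = 26 V.
Need 2^N ≥ 26 V / 9.02 mV = 2882 → N_min = 12.
LSB = 26 V ÷ 2^12 = 26/4096 V = 6.3477 mV.
RMS noise = LSB/√12 = 1.83 mV.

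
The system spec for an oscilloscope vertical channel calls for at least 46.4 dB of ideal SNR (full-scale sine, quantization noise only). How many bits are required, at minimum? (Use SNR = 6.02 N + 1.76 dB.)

8 bits

6.02 N + 1.76 ≥ 46.4 gives N ≥ 7.415, so the minimum integer is 8.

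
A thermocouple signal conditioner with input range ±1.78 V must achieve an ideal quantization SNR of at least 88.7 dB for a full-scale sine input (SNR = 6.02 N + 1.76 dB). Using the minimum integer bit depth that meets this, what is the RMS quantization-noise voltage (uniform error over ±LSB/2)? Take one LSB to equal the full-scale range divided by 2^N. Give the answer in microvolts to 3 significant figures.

31.4 µV

The full-scale span is 1.78 − (-1.78) = 3.56 V.
6.02 N + 1.76 ≥ 88.7 gives N ≥ 14.442, so the minimum integer is 15.
LSB = 3.56 V ÷ 2^15 = 3.56/32768 V = 108.64 µV.
σ_q = LSB/√12 = 108.64 µV/3.4641 = 31.4 µV.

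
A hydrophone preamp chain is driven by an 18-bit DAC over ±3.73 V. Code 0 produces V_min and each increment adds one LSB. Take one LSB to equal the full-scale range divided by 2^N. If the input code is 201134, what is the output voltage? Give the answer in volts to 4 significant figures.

Span: 3.73 V − (-3.73 V) = 7.46 V. LSB = 7.46 V / 2^18.
Output = V_min + (201134/262144) × range = -3.73 + 0.767265 × 7.46 V
      = -3.73 V + 5.72380 V = 1.99380 V.

1.994 V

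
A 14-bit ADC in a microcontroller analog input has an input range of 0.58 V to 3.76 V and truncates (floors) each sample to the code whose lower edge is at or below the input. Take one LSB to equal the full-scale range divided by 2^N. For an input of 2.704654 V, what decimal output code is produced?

10946

Range = 3.76 − (0.58) = 3.18 V. LSB = 3.18 V / 2^14 ≈ 194.1 µV.
(V_in − V_min) × 2^14/range = (2.704654 − (0.58)) × 16384/3.18 = 10946.645.
Floor → code = 10946.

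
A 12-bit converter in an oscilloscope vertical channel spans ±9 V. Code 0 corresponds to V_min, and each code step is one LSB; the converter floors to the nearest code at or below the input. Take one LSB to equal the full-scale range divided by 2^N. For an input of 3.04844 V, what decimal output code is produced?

Full-scale range = 9 V − (-9 V) = 18 V. LSB = 18 V / 2^12 ≈ 4.395 mV.
(V_in − V_min) × 2^12/range = (3.04844 − (-9)) × 4096/18 = 2741.689.
Floor → code = 2741.

2741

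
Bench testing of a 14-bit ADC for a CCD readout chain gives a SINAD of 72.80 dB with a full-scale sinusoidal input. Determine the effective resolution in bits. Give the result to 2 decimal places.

Inverting SNR = 6.02 N + 1.76: N_eff = (72.80 − 1.76)/6.02 = 11.8007.

11.80 bits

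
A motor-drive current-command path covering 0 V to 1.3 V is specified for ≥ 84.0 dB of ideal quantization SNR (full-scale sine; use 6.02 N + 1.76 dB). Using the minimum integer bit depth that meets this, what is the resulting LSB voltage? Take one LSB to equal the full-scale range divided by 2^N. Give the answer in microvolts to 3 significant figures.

79.3 µV

Range is 1.3 V.
Solving 6.02 N ≥ 84.0 − 1.76: N ≥ 13.661. Round up → N = 14.
LSB = 1.3 V / 2^14 = 79.3 µV.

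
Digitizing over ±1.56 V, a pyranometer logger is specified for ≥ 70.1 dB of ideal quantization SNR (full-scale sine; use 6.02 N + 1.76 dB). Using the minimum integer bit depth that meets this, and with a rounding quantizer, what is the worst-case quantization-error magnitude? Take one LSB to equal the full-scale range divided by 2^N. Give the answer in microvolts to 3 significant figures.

Span: 1.56 V − (-1.56 V) = 3.12 V.
Required N = ⌈(70.1 − 1.76)/6.02⌉ = ⌈11.352⌉ = 12.
One LSB is 3.12 V / 4096 = 0.76172 mV.
Half an LSB is 381 µV.

381 µV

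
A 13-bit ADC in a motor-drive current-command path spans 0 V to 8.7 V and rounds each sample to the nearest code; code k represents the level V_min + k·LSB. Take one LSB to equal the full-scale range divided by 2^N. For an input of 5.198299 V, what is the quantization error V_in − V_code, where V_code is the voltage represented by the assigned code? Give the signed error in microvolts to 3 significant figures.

V_FS = 8.7 V. LSB = 8.7 V / 2^13 ≈ 1.062 mV.
(5.198299 − (0)) / LSB = 5.198299 × 8192/8.7 = 4894.7661. Nearest integer: k = 4895.
V_code = 0 + (4895/8192) × 8.7 = 5.198547363 V.
Error = V_in − V_code = 5.198299 − (5.198547363) = −248 µV.

−248 µV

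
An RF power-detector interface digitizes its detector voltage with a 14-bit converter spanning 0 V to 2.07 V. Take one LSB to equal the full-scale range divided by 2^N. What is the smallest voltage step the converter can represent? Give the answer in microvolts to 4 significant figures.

Full-scale range = 2.07 V.
2^14 = 16384 levels.
LSB = 2.07 V / 2^14 = 126.3 µV.

126.3 µV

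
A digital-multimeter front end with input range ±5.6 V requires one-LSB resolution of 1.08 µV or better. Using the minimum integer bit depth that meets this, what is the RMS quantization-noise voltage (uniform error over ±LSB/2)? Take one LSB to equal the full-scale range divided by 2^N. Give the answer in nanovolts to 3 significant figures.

Span: 5.6 V − (-5.6 V) = 11.2 V.
Required number of levels: 11.2/1.08 µV = 1.0370e7; smallest N with 2^N ≥ that is 24.
LSB = 11.2 V / 2^24 = 0.66757 µV.
RMS noise = LSB/√12 = 193 nV.

193 nV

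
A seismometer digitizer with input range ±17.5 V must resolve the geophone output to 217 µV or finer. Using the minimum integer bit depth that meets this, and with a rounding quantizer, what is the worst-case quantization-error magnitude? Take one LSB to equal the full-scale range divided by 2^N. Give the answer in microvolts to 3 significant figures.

66.8 µV

Range = 17.5 − (-17.5) = 35 V.
Required number of levels: 35/217 µV = 161290; smallest N with 2^N ≥ that is 18.
LSB = 35 V ÷ 2^18 = 35/262144 V = 133.51 µV.
Max error for round-to-nearest is LSB/2 = 66.8 µV.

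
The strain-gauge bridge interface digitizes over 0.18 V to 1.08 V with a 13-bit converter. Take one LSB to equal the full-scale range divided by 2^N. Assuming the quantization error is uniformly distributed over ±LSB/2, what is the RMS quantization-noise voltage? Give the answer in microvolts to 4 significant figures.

31.71 µV

Range = 1.08 − (0.18) = 0.9 V.
Step size = 0.9/8192 V = 109.863 µV.
V_rms = LSB/√12 = 109.863 µV / √12 = 31.71 µV.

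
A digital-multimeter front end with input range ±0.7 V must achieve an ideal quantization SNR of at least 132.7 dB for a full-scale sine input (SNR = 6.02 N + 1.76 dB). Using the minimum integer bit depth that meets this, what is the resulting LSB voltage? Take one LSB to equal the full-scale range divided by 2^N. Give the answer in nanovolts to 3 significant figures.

Span: 0.7 V − (-0.7 V) = 1.4 V.
Required N = ⌈(132.7 − 1.76)/6.02⌉ = ⌈21.751⌉ = 22.
LSB = 1.4 V ÷ 2^22 = 1.4/4194304 V = 334 nV.

334 nV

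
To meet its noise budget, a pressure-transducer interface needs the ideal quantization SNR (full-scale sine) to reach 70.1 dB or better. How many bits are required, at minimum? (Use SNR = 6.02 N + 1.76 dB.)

Required N = ⌈(70.1 − 1.76)/6.02⌉ = ⌈11.352⌉ = 12.

12 bits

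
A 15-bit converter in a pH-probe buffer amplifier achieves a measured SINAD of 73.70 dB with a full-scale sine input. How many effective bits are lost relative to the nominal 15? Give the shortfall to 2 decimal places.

3.05 bits

N_eff = (73.70 − 1.76)/6.02 = 11.9502 bits.
Shortfall = 15 − 11.9502 = 3.0498 bits.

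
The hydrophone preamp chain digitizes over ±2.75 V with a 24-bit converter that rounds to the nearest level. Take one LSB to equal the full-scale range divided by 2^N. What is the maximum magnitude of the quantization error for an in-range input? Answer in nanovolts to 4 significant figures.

163.9 nV

The full-scale span is 2.75 − (-2.75) = 5.5 V.
One LSB is 5.5 V / 16777216 = 327.826 nV.
Worst-case error for round-to-nearest is half an LSB: 163.9 nV.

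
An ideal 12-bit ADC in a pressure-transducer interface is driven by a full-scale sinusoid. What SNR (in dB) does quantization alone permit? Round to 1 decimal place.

6.02(12) + 1.76 = 72.24 + 1.76 = 74.00 dB.

74.0 dB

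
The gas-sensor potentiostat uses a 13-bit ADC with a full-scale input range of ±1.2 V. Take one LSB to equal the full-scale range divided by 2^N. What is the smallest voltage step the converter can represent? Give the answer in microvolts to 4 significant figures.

293.0 µV

The full-scale span is 1.2 − (-1.2) = 2.4 V.
There are 2^13 = 8192 steps.
One LSB is 2.4 V / 8192 = 293.0 µV.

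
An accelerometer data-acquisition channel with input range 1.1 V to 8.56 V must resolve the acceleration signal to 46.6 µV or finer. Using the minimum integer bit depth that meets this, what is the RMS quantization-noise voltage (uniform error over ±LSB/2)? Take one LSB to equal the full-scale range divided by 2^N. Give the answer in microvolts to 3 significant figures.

8.22 µV

Span: 8.56 V − (1.1 V) = 7.46 V.
Need 2^N ≥ 7.46 V / 46.6 µV = 160100 → N_min = 18.
LSB = 7.46 V ÷ 2^18 = 7.46/262144 V = 28.458 µV.
σ_q = LSB/√12 = 28.458 µV/3.4641 = 8.22 µV.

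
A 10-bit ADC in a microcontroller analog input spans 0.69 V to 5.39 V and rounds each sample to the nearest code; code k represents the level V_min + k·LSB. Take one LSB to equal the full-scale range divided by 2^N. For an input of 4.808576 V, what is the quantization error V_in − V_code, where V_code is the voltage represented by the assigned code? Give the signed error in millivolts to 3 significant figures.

+1.49 mV

Span: 5.39 V − (0.69 V) = 4.7 V. LSB = 4.7 V / 2^10 ≈ 4.590 mV.
(V_in − V_min)/LSB = (4.808576 − (0.69)) × 1024/4.7 = 897.3238 → nearest code k = 897.
Reconstructed level: 0.69 + 897 × 4.7/1024 V = 4.807089844 V.
V_in − V_code = 4.808576 − (4.807089844) = +1.49 mV.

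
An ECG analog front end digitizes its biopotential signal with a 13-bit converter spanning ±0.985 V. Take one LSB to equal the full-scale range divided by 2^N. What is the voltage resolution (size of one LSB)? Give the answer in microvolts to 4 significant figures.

240.5 µV

Range = 0.985 − (-0.985) = 1.97 V.
Number of codes = 2^13 = 8192.
Step size = 1.97/8192 V = 240.5 µV.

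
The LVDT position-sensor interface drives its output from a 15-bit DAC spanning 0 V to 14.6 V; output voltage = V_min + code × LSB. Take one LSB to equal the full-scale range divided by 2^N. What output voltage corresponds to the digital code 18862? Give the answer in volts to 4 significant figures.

8.404 V

Span = 14.6 V. LSB = 14.6 V / 2^15.
V_out = 0 + 18862 × (14.6/32768) V
      = 0 V + 8.40409 V = 8.40409 V.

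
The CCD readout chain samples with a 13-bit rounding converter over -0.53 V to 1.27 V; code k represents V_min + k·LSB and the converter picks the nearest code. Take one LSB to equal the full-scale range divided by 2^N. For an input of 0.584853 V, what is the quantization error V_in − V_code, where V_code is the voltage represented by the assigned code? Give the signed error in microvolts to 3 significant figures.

−39.6 µV

Range = 1.27 − (-0.53) = 1.8 V. LSB = 1.8 V / 2^13 ≈ 219.7 µV.
(0.584853 − (-0.53)) / LSB = 1.114853 × 8192/1.8 = 5073.8199. Nearest integer: k = 5074.
V_code = V_min + k × range/2^13 = -0.53 + 5074 × 1.8/8192 = 0.5848925781 V.
Error = V_in − V_code = 0.584853 − (0.5848925781) = −39.6 µV.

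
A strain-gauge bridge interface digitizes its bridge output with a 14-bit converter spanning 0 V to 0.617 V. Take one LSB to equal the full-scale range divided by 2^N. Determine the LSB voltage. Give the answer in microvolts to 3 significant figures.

V_FS = 0.617 V.
Number of codes = 2^14 = 16384.
LSB = 0.617 V ÷ 2^14 = 0.617/16384 V = 37.7 µV.

37.7 µV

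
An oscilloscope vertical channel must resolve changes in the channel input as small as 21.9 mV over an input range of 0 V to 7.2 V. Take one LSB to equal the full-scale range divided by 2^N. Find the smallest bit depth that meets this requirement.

V_FS = 7.2 V.
Required number of levels: 7.2/21.9 mV = 328.77; smallest N with 2^N ≥ that is 9.

9 bits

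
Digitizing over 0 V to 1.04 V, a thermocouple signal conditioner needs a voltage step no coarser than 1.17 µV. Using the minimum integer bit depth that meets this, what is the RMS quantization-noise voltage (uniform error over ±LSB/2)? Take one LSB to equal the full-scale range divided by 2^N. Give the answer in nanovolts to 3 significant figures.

Range is 1.04 V.
Required number of levels: 1.04/1.17 µV = 888890; smallest N with 2^N ≥ that is 20.
LSB = 1.04 V / 2^20 = 0.99182 µV.
V_rms = LSB/√12 = 286 nV.

286 nV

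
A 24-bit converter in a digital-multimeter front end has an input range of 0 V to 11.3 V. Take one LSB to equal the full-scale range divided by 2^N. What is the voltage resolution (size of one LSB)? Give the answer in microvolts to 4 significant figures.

0.6735 µV

Full-scale range = 11.3 V.
2^24 = 16777216 levels.
LSB = 11.3 V / 2^24 = 0.6735 µV.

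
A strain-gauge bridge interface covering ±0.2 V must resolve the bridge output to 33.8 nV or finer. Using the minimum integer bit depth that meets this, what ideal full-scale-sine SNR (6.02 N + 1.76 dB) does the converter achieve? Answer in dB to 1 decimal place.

146.2 dB

Full-scale range = 0.2 V − (-0.2 V) = 0.4 V.
Need 2^N ≥ 0.4 V / 33.8 nV = 1.183e7 → N_min = 24.
6.02(24) + 1.76 = 146.24 dB.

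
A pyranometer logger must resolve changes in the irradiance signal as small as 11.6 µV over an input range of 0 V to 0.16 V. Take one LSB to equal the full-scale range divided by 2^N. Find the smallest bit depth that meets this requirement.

14 bits

Range is 0.16 V.
Need 2^N ≥ 0.16 V / 11.6 µV = 13790 → N_min = 14.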